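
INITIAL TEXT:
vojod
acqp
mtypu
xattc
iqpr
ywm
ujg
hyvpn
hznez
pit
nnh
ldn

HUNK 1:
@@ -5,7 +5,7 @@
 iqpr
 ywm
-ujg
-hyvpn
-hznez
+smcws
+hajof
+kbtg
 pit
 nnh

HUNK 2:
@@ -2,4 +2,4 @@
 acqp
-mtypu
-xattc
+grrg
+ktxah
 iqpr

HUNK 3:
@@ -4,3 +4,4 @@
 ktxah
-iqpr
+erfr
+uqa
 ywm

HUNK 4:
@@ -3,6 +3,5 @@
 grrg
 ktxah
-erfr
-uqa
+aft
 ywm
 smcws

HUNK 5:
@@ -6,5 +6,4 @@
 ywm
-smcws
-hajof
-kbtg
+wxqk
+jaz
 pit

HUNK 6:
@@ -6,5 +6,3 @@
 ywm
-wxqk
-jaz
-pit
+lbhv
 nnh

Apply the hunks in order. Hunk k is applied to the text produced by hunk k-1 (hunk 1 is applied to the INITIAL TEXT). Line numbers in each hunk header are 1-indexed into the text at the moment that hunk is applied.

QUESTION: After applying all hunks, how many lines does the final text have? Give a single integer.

Answer: 9

Derivation:
Hunk 1: at line 5 remove [ujg,hyvpn,hznez] add [smcws,hajof,kbtg] -> 12 lines: vojod acqp mtypu xattc iqpr ywm smcws hajof kbtg pit nnh ldn
Hunk 2: at line 2 remove [mtypu,xattc] add [grrg,ktxah] -> 12 lines: vojod acqp grrg ktxah iqpr ywm smcws hajof kbtg pit nnh ldn
Hunk 3: at line 4 remove [iqpr] add [erfr,uqa] -> 13 lines: vojod acqp grrg ktxah erfr uqa ywm smcws hajof kbtg pit nnh ldn
Hunk 4: at line 3 remove [erfr,uqa] add [aft] -> 12 lines: vojod acqp grrg ktxah aft ywm smcws hajof kbtg pit nnh ldn
Hunk 5: at line 6 remove [smcws,hajof,kbtg] add [wxqk,jaz] -> 11 lines: vojod acqp grrg ktxah aft ywm wxqk jaz pit nnh ldn
Hunk 6: at line 6 remove [wxqk,jaz,pit] add [lbhv] -> 9 lines: vojod acqp grrg ktxah aft ywm lbhv nnh ldn
Final line count: 9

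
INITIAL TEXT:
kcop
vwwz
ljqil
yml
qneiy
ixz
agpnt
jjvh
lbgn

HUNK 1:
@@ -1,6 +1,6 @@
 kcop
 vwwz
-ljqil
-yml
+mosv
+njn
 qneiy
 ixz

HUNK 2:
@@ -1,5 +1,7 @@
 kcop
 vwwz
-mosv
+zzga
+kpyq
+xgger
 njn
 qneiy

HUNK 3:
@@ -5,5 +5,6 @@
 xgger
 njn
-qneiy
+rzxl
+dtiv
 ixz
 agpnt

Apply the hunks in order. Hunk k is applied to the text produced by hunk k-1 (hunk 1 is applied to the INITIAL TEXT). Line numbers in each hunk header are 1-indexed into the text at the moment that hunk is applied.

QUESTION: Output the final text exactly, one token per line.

Hunk 1: at line 1 remove [ljqil,yml] add [mosv,njn] -> 9 lines: kcop vwwz mosv njn qneiy ixz agpnt jjvh lbgn
Hunk 2: at line 1 remove [mosv] add [zzga,kpyq,xgger] -> 11 lines: kcop vwwz zzga kpyq xgger njn qneiy ixz agpnt jjvh lbgn
Hunk 3: at line 5 remove [qneiy] add [rzxl,dtiv] -> 12 lines: kcop vwwz zzga kpyq xgger njn rzxl dtiv ixz agpnt jjvh lbgn

Answer: kcop
vwwz
zzga
kpyq
xgger
njn
rzxl
dtiv
ixz
agpnt
jjvh
lbgn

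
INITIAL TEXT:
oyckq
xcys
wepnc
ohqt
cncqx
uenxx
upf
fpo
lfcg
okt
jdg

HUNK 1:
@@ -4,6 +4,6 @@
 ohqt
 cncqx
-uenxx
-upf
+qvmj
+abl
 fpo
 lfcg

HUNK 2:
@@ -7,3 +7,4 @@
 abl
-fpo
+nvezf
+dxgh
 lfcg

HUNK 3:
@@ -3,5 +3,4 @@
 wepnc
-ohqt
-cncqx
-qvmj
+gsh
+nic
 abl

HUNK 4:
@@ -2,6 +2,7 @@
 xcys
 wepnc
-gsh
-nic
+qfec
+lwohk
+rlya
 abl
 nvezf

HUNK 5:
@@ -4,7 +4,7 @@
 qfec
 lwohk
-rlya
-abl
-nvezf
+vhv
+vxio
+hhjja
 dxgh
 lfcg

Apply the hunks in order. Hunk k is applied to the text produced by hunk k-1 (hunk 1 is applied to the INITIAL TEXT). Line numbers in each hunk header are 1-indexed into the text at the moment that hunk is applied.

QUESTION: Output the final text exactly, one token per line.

Hunk 1: at line 4 remove [uenxx,upf] add [qvmj,abl] -> 11 lines: oyckq xcys wepnc ohqt cncqx qvmj abl fpo lfcg okt jdg
Hunk 2: at line 7 remove [fpo] add [nvezf,dxgh] -> 12 lines: oyckq xcys wepnc ohqt cncqx qvmj abl nvezf dxgh lfcg okt jdg
Hunk 3: at line 3 remove [ohqt,cncqx,qvmj] add [gsh,nic] -> 11 lines: oyckq xcys wepnc gsh nic abl nvezf dxgh lfcg okt jdg
Hunk 4: at line 2 remove [gsh,nic] add [qfec,lwohk,rlya] -> 12 lines: oyckq xcys wepnc qfec lwohk rlya abl nvezf dxgh lfcg okt jdg
Hunk 5: at line 4 remove [rlya,abl,nvezf] add [vhv,vxio,hhjja] -> 12 lines: oyckq xcys wepnc qfec lwohk vhv vxio hhjja dxgh lfcg okt jdg

Answer: oyckq
xcys
wepnc
qfec
lwohk
vhv
vxio
hhjja
dxgh
lfcg
okt
jdg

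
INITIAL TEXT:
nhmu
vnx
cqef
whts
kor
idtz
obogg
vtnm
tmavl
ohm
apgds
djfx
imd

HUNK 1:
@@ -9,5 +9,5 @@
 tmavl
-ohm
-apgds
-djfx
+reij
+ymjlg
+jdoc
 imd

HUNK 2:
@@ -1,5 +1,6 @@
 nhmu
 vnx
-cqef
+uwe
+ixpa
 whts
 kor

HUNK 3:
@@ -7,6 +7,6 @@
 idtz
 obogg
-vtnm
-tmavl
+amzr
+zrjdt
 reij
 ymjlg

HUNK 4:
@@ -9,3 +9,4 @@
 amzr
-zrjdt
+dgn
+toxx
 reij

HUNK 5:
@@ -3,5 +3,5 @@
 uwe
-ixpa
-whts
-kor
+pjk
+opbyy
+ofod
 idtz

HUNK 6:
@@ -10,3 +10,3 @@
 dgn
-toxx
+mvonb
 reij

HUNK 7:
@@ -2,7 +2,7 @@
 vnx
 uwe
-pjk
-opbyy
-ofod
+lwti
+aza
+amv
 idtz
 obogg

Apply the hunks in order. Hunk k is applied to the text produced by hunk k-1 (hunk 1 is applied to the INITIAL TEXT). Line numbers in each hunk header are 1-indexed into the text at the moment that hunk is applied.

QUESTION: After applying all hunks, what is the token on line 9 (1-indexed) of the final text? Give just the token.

Hunk 1: at line 9 remove [ohm,apgds,djfx] add [reij,ymjlg,jdoc] -> 13 lines: nhmu vnx cqef whts kor idtz obogg vtnm tmavl reij ymjlg jdoc imd
Hunk 2: at line 1 remove [cqef] add [uwe,ixpa] -> 14 lines: nhmu vnx uwe ixpa whts kor idtz obogg vtnm tmavl reij ymjlg jdoc imd
Hunk 3: at line 7 remove [vtnm,tmavl] add [amzr,zrjdt] -> 14 lines: nhmu vnx uwe ixpa whts kor idtz obogg amzr zrjdt reij ymjlg jdoc imd
Hunk 4: at line 9 remove [zrjdt] add [dgn,toxx] -> 15 lines: nhmu vnx uwe ixpa whts kor idtz obogg amzr dgn toxx reij ymjlg jdoc imd
Hunk 5: at line 3 remove [ixpa,whts,kor] add [pjk,opbyy,ofod] -> 15 lines: nhmu vnx uwe pjk opbyy ofod idtz obogg amzr dgn toxx reij ymjlg jdoc imd
Hunk 6: at line 10 remove [toxx] add [mvonb] -> 15 lines: nhmu vnx uwe pjk opbyy ofod idtz obogg amzr dgn mvonb reij ymjlg jdoc imd
Hunk 7: at line 2 remove [pjk,opbyy,ofod] add [lwti,aza,amv] -> 15 lines: nhmu vnx uwe lwti aza amv idtz obogg amzr dgn mvonb reij ymjlg jdoc imd
Final line 9: amzr

Answer: amzr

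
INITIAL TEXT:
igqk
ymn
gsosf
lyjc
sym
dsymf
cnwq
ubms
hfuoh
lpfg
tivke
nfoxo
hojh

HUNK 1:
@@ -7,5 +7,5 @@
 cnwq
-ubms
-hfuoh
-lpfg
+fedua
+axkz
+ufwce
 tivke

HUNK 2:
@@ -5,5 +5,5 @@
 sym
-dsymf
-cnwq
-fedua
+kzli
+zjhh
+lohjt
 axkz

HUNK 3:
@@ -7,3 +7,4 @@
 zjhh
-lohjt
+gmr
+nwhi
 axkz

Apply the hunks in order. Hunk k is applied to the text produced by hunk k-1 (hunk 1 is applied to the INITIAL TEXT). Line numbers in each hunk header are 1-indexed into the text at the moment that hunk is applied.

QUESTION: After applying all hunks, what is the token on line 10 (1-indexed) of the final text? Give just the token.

Hunk 1: at line 7 remove [ubms,hfuoh,lpfg] add [fedua,axkz,ufwce] -> 13 lines: igqk ymn gsosf lyjc sym dsymf cnwq fedua axkz ufwce tivke nfoxo hojh
Hunk 2: at line 5 remove [dsymf,cnwq,fedua] add [kzli,zjhh,lohjt] -> 13 lines: igqk ymn gsosf lyjc sym kzli zjhh lohjt axkz ufwce tivke nfoxo hojh
Hunk 3: at line 7 remove [lohjt] add [gmr,nwhi] -> 14 lines: igqk ymn gsosf lyjc sym kzli zjhh gmr nwhi axkz ufwce tivke nfoxo hojh
Final line 10: axkz

Answer: axkz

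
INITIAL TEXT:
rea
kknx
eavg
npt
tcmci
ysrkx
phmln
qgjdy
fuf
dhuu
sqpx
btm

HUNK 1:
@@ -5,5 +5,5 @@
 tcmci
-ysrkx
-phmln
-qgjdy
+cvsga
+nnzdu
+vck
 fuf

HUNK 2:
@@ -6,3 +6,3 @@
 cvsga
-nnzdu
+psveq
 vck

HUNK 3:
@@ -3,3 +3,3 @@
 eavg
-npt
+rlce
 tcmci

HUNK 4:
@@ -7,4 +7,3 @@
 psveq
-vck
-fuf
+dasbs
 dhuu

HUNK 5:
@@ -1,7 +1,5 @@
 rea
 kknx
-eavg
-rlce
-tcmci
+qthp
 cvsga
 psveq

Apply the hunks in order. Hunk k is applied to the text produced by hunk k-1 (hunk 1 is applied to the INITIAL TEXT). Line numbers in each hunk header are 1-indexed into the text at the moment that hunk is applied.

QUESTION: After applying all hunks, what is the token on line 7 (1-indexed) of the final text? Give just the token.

Hunk 1: at line 5 remove [ysrkx,phmln,qgjdy] add [cvsga,nnzdu,vck] -> 12 lines: rea kknx eavg npt tcmci cvsga nnzdu vck fuf dhuu sqpx btm
Hunk 2: at line 6 remove [nnzdu] add [psveq] -> 12 lines: rea kknx eavg npt tcmci cvsga psveq vck fuf dhuu sqpx btm
Hunk 3: at line 3 remove [npt] add [rlce] -> 12 lines: rea kknx eavg rlce tcmci cvsga psveq vck fuf dhuu sqpx btm
Hunk 4: at line 7 remove [vck,fuf] add [dasbs] -> 11 lines: rea kknx eavg rlce tcmci cvsga psveq dasbs dhuu sqpx btm
Hunk 5: at line 1 remove [eavg,rlce,tcmci] add [qthp] -> 9 lines: rea kknx qthp cvsga psveq dasbs dhuu sqpx btm
Final line 7: dhuu

Answer: dhuu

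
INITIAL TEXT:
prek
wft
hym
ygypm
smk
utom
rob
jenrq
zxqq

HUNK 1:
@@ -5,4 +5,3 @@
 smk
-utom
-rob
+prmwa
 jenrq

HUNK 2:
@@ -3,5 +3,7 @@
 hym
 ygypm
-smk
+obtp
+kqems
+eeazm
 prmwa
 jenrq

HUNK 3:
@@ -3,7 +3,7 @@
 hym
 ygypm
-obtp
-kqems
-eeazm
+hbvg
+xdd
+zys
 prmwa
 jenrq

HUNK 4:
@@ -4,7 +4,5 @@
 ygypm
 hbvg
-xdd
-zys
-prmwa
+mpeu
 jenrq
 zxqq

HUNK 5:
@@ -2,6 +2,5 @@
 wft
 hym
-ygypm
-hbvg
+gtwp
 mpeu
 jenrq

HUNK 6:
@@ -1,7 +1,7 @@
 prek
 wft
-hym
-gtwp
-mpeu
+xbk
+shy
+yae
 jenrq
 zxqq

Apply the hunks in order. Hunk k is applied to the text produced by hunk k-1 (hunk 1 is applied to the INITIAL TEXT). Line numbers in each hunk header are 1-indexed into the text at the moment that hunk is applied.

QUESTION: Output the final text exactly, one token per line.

Answer: prek
wft
xbk
shy
yae
jenrq
zxqq

Derivation:
Hunk 1: at line 5 remove [utom,rob] add [prmwa] -> 8 lines: prek wft hym ygypm smk prmwa jenrq zxqq
Hunk 2: at line 3 remove [smk] add [obtp,kqems,eeazm] -> 10 lines: prek wft hym ygypm obtp kqems eeazm prmwa jenrq zxqq
Hunk 3: at line 3 remove [obtp,kqems,eeazm] add [hbvg,xdd,zys] -> 10 lines: prek wft hym ygypm hbvg xdd zys prmwa jenrq zxqq
Hunk 4: at line 4 remove [xdd,zys,prmwa] add [mpeu] -> 8 lines: prek wft hym ygypm hbvg mpeu jenrq zxqq
Hunk 5: at line 2 remove [ygypm,hbvg] add [gtwp] -> 7 lines: prek wft hym gtwp mpeu jenrq zxqq
Hunk 6: at line 1 remove [hym,gtwp,mpeu] add [xbk,shy,yae] -> 7 lines: prek wft xbk shy yae jenrq zxqq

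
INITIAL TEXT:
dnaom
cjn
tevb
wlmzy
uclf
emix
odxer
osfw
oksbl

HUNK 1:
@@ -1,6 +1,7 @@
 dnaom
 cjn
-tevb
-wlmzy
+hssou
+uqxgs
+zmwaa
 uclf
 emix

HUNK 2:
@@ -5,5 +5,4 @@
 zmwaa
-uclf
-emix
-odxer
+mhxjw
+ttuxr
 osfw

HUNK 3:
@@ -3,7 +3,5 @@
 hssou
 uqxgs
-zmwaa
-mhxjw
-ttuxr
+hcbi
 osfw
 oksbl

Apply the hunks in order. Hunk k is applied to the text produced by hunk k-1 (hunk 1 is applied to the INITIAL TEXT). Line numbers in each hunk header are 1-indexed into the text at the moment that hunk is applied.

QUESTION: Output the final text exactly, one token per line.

Answer: dnaom
cjn
hssou
uqxgs
hcbi
osfw
oksbl

Derivation:
Hunk 1: at line 1 remove [tevb,wlmzy] add [hssou,uqxgs,zmwaa] -> 10 lines: dnaom cjn hssou uqxgs zmwaa uclf emix odxer osfw oksbl
Hunk 2: at line 5 remove [uclf,emix,odxer] add [mhxjw,ttuxr] -> 9 lines: dnaom cjn hssou uqxgs zmwaa mhxjw ttuxr osfw oksbl
Hunk 3: at line 3 remove [zmwaa,mhxjw,ttuxr] add [hcbi] -> 7 lines: dnaom cjn hssou uqxgs hcbi osfw oksbl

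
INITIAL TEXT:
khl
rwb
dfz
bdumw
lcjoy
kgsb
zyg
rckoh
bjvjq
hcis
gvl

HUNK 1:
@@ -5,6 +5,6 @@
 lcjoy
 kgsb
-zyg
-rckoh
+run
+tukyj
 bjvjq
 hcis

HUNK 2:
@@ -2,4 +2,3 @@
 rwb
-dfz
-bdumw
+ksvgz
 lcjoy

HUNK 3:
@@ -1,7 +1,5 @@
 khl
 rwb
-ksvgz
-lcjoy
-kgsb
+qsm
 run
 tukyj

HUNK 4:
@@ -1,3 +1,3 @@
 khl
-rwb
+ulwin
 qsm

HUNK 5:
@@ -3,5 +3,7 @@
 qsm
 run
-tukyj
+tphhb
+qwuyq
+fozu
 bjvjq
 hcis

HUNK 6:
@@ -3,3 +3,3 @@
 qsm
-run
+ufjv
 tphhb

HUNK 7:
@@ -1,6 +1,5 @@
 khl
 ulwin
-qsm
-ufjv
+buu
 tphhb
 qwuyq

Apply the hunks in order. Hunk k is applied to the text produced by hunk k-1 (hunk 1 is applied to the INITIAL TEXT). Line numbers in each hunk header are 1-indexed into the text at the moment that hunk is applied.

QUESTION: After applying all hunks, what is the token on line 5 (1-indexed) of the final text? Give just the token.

Answer: qwuyq

Derivation:
Hunk 1: at line 5 remove [zyg,rckoh] add [run,tukyj] -> 11 lines: khl rwb dfz bdumw lcjoy kgsb run tukyj bjvjq hcis gvl
Hunk 2: at line 2 remove [dfz,bdumw] add [ksvgz] -> 10 lines: khl rwb ksvgz lcjoy kgsb run tukyj bjvjq hcis gvl
Hunk 3: at line 1 remove [ksvgz,lcjoy,kgsb] add [qsm] -> 8 lines: khl rwb qsm run tukyj bjvjq hcis gvl
Hunk 4: at line 1 remove [rwb] add [ulwin] -> 8 lines: khl ulwin qsm run tukyj bjvjq hcis gvl
Hunk 5: at line 3 remove [tukyj] add [tphhb,qwuyq,fozu] -> 10 lines: khl ulwin qsm run tphhb qwuyq fozu bjvjq hcis gvl
Hunk 6: at line 3 remove [run] add [ufjv] -> 10 lines: khl ulwin qsm ufjv tphhb qwuyq fozu bjvjq hcis gvl
Hunk 7: at line 1 remove [qsm,ufjv] add [buu] -> 9 lines: khl ulwin buu tphhb qwuyq fozu bjvjq hcis gvl
Final line 5: qwuyq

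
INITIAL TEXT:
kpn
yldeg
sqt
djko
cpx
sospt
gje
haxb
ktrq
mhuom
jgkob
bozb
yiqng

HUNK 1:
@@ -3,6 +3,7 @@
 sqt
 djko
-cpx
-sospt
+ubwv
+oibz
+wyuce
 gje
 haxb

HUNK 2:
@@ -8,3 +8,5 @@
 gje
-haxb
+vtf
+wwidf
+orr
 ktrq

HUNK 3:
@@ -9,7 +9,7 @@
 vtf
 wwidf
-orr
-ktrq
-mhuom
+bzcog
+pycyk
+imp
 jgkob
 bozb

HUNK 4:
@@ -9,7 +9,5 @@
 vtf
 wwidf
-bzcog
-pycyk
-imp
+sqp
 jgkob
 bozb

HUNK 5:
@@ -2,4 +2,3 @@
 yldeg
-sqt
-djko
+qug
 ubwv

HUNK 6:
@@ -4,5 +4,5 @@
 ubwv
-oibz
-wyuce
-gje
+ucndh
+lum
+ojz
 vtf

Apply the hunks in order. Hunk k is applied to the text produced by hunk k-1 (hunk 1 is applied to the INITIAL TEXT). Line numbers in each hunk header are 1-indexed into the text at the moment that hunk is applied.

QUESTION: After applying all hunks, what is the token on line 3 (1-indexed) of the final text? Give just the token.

Hunk 1: at line 3 remove [cpx,sospt] add [ubwv,oibz,wyuce] -> 14 lines: kpn yldeg sqt djko ubwv oibz wyuce gje haxb ktrq mhuom jgkob bozb yiqng
Hunk 2: at line 8 remove [haxb] add [vtf,wwidf,orr] -> 16 lines: kpn yldeg sqt djko ubwv oibz wyuce gje vtf wwidf orr ktrq mhuom jgkob bozb yiqng
Hunk 3: at line 9 remove [orr,ktrq,mhuom] add [bzcog,pycyk,imp] -> 16 lines: kpn yldeg sqt djko ubwv oibz wyuce gje vtf wwidf bzcog pycyk imp jgkob bozb yiqng
Hunk 4: at line 9 remove [bzcog,pycyk,imp] add [sqp] -> 14 lines: kpn yldeg sqt djko ubwv oibz wyuce gje vtf wwidf sqp jgkob bozb yiqng
Hunk 5: at line 2 remove [sqt,djko] add [qug] -> 13 lines: kpn yldeg qug ubwv oibz wyuce gje vtf wwidf sqp jgkob bozb yiqng
Hunk 6: at line 4 remove [oibz,wyuce,gje] add [ucndh,lum,ojz] -> 13 lines: kpn yldeg qug ubwv ucndh lum ojz vtf wwidf sqp jgkob bozb yiqng
Final line 3: qug

Answer: qug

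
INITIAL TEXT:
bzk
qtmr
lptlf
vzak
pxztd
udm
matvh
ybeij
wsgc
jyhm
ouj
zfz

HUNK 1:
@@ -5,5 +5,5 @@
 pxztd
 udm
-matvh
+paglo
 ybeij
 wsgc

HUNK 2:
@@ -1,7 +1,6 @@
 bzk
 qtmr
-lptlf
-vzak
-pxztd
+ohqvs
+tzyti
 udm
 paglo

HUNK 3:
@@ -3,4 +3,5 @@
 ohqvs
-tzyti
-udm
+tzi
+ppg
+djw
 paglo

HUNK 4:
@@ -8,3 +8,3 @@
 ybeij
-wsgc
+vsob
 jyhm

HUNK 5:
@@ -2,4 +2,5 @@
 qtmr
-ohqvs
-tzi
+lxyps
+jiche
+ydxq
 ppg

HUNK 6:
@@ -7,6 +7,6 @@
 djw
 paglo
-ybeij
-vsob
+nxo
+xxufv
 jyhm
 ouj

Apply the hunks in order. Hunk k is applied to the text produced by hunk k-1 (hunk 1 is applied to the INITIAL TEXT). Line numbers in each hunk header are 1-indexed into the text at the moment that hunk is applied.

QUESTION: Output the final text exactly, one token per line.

Hunk 1: at line 5 remove [matvh] add [paglo] -> 12 lines: bzk qtmr lptlf vzak pxztd udm paglo ybeij wsgc jyhm ouj zfz
Hunk 2: at line 1 remove [lptlf,vzak,pxztd] add [ohqvs,tzyti] -> 11 lines: bzk qtmr ohqvs tzyti udm paglo ybeij wsgc jyhm ouj zfz
Hunk 3: at line 3 remove [tzyti,udm] add [tzi,ppg,djw] -> 12 lines: bzk qtmr ohqvs tzi ppg djw paglo ybeij wsgc jyhm ouj zfz
Hunk 4: at line 8 remove [wsgc] add [vsob] -> 12 lines: bzk qtmr ohqvs tzi ppg djw paglo ybeij vsob jyhm ouj zfz
Hunk 5: at line 2 remove [ohqvs,tzi] add [lxyps,jiche,ydxq] -> 13 lines: bzk qtmr lxyps jiche ydxq ppg djw paglo ybeij vsob jyhm ouj zfz
Hunk 6: at line 7 remove [ybeij,vsob] add [nxo,xxufv] -> 13 lines: bzk qtmr lxyps jiche ydxq ppg djw paglo nxo xxufv jyhm ouj zfz

Answer: bzk
qtmr
lxyps
jiche
ydxq
ppg
djw
paglo
nxo
xxufv
jyhm
ouj
zfz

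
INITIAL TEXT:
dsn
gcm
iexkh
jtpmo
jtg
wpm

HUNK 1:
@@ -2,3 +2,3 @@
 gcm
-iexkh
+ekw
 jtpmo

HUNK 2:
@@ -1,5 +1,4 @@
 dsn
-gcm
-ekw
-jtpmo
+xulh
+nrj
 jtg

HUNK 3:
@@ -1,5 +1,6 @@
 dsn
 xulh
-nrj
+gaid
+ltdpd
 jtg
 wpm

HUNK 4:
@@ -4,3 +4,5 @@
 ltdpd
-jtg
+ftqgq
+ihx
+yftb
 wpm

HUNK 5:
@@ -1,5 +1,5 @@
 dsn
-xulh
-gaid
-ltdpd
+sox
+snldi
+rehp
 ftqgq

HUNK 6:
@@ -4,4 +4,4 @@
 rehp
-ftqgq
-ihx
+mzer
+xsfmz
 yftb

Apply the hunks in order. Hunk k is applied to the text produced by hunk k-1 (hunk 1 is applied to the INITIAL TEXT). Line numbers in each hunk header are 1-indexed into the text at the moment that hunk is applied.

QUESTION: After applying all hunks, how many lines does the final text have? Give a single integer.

Hunk 1: at line 2 remove [iexkh] add [ekw] -> 6 lines: dsn gcm ekw jtpmo jtg wpm
Hunk 2: at line 1 remove [gcm,ekw,jtpmo] add [xulh,nrj] -> 5 lines: dsn xulh nrj jtg wpm
Hunk 3: at line 1 remove [nrj] add [gaid,ltdpd] -> 6 lines: dsn xulh gaid ltdpd jtg wpm
Hunk 4: at line 4 remove [jtg] add [ftqgq,ihx,yftb] -> 8 lines: dsn xulh gaid ltdpd ftqgq ihx yftb wpm
Hunk 5: at line 1 remove [xulh,gaid,ltdpd] add [sox,snldi,rehp] -> 8 lines: dsn sox snldi rehp ftqgq ihx yftb wpm
Hunk 6: at line 4 remove [ftqgq,ihx] add [mzer,xsfmz] -> 8 lines: dsn sox snldi rehp mzer xsfmz yftb wpm
Final line count: 8

Answer: 8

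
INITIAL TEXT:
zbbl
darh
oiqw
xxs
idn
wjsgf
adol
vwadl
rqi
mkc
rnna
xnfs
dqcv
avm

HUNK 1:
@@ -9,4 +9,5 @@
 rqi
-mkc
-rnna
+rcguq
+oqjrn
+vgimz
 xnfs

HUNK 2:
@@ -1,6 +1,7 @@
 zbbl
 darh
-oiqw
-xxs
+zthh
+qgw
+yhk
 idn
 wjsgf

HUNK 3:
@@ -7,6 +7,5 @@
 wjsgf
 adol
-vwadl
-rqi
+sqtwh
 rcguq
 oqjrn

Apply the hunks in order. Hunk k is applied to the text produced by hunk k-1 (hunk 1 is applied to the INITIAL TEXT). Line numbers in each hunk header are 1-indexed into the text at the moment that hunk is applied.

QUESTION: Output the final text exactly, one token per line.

Hunk 1: at line 9 remove [mkc,rnna] add [rcguq,oqjrn,vgimz] -> 15 lines: zbbl darh oiqw xxs idn wjsgf adol vwadl rqi rcguq oqjrn vgimz xnfs dqcv avm
Hunk 2: at line 1 remove [oiqw,xxs] add [zthh,qgw,yhk] -> 16 lines: zbbl darh zthh qgw yhk idn wjsgf adol vwadl rqi rcguq oqjrn vgimz xnfs dqcv avm
Hunk 3: at line 7 remove [vwadl,rqi] add [sqtwh] -> 15 lines: zbbl darh zthh qgw yhk idn wjsgf adol sqtwh rcguq oqjrn vgimz xnfs dqcv avm

Answer: zbbl
darh
zthh
qgw
yhk
idn
wjsgf
adol
sqtwh
rcguq
oqjrn
vgimz
xnfs
dqcv
avm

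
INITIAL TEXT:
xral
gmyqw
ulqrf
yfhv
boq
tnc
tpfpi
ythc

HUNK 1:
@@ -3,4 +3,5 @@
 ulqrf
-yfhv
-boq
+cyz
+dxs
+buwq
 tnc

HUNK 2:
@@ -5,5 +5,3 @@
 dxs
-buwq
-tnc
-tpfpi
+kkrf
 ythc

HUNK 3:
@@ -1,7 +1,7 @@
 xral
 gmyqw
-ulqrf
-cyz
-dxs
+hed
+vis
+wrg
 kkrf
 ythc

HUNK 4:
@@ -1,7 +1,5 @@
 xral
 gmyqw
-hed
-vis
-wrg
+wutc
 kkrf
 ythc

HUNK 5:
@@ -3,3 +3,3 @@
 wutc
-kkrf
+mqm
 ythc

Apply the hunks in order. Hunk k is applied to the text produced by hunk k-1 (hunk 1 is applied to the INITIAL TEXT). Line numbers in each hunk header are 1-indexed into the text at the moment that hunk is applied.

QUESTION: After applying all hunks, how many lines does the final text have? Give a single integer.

Hunk 1: at line 3 remove [yfhv,boq] add [cyz,dxs,buwq] -> 9 lines: xral gmyqw ulqrf cyz dxs buwq tnc tpfpi ythc
Hunk 2: at line 5 remove [buwq,tnc,tpfpi] add [kkrf] -> 7 lines: xral gmyqw ulqrf cyz dxs kkrf ythc
Hunk 3: at line 1 remove [ulqrf,cyz,dxs] add [hed,vis,wrg] -> 7 lines: xral gmyqw hed vis wrg kkrf ythc
Hunk 4: at line 1 remove [hed,vis,wrg] add [wutc] -> 5 lines: xral gmyqw wutc kkrf ythc
Hunk 5: at line 3 remove [kkrf] add [mqm] -> 5 lines: xral gmyqw wutc mqm ythc
Final line count: 5

Answer: 5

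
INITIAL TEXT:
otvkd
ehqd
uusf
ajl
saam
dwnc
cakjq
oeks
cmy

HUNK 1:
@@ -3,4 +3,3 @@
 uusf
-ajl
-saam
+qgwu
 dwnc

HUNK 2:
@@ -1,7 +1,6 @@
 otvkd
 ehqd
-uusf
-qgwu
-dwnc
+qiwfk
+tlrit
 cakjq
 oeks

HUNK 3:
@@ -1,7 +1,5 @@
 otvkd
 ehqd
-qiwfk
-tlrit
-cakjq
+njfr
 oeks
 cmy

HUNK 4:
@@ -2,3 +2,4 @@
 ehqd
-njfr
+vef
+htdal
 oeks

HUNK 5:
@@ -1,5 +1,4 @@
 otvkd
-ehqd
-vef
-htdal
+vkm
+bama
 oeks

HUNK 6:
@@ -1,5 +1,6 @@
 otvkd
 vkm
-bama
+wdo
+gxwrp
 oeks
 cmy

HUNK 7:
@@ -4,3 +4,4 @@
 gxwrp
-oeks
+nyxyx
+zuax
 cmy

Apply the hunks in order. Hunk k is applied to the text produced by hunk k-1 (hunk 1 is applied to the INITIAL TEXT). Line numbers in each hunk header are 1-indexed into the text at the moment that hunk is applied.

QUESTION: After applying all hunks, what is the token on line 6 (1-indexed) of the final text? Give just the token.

Hunk 1: at line 3 remove [ajl,saam] add [qgwu] -> 8 lines: otvkd ehqd uusf qgwu dwnc cakjq oeks cmy
Hunk 2: at line 1 remove [uusf,qgwu,dwnc] add [qiwfk,tlrit] -> 7 lines: otvkd ehqd qiwfk tlrit cakjq oeks cmy
Hunk 3: at line 1 remove [qiwfk,tlrit,cakjq] add [njfr] -> 5 lines: otvkd ehqd njfr oeks cmy
Hunk 4: at line 2 remove [njfr] add [vef,htdal] -> 6 lines: otvkd ehqd vef htdal oeks cmy
Hunk 5: at line 1 remove [ehqd,vef,htdal] add [vkm,bama] -> 5 lines: otvkd vkm bama oeks cmy
Hunk 6: at line 1 remove [bama] add [wdo,gxwrp] -> 6 lines: otvkd vkm wdo gxwrp oeks cmy
Hunk 7: at line 4 remove [oeks] add [nyxyx,zuax] -> 7 lines: otvkd vkm wdo gxwrp nyxyx zuax cmy
Final line 6: zuax

Answer: zuax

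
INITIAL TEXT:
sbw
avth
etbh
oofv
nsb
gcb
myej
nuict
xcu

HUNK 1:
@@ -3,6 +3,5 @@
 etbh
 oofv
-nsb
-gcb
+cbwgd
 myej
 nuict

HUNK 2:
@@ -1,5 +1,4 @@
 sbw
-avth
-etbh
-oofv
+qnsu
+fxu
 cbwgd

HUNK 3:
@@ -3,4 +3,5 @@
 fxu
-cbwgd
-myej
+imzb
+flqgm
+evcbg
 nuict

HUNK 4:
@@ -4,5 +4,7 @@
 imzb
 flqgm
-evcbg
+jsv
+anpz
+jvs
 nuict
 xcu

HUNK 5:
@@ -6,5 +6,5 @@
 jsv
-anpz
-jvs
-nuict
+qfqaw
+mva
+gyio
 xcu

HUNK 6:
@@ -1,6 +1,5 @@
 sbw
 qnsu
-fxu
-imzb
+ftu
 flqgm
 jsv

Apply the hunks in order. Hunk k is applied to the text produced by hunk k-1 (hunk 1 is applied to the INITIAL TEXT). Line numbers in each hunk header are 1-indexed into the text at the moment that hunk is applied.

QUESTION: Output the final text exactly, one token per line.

Answer: sbw
qnsu
ftu
flqgm
jsv
qfqaw
mva
gyio
xcu

Derivation:
Hunk 1: at line 3 remove [nsb,gcb] add [cbwgd] -> 8 lines: sbw avth etbh oofv cbwgd myej nuict xcu
Hunk 2: at line 1 remove [avth,etbh,oofv] add [qnsu,fxu] -> 7 lines: sbw qnsu fxu cbwgd myej nuict xcu
Hunk 3: at line 3 remove [cbwgd,myej] add [imzb,flqgm,evcbg] -> 8 lines: sbw qnsu fxu imzb flqgm evcbg nuict xcu
Hunk 4: at line 4 remove [evcbg] add [jsv,anpz,jvs] -> 10 lines: sbw qnsu fxu imzb flqgm jsv anpz jvs nuict xcu
Hunk 5: at line 6 remove [anpz,jvs,nuict] add [qfqaw,mva,gyio] -> 10 lines: sbw qnsu fxu imzb flqgm jsv qfqaw mva gyio xcu
Hunk 6: at line 1 remove [fxu,imzb] add [ftu] -> 9 lines: sbw qnsu ftu flqgm jsv qfqaw mva gyio xcu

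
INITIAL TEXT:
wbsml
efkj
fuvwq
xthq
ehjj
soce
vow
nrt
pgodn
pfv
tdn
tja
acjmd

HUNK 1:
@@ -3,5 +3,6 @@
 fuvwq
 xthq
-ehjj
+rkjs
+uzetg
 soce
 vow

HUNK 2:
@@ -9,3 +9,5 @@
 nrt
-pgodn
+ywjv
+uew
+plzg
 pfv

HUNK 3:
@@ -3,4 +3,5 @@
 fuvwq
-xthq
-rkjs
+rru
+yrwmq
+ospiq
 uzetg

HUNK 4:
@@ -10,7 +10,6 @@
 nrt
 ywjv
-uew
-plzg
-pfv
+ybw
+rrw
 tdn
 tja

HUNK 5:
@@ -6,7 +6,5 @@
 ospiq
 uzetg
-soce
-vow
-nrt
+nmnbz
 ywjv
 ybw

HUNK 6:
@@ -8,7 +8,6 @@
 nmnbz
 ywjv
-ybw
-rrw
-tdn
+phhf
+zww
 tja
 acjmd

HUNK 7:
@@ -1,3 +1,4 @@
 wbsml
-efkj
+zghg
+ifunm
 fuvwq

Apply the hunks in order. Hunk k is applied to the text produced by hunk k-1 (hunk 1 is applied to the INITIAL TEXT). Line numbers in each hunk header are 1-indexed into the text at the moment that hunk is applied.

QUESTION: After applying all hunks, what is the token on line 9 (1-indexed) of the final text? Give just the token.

Hunk 1: at line 3 remove [ehjj] add [rkjs,uzetg] -> 14 lines: wbsml efkj fuvwq xthq rkjs uzetg soce vow nrt pgodn pfv tdn tja acjmd
Hunk 2: at line 9 remove [pgodn] add [ywjv,uew,plzg] -> 16 lines: wbsml efkj fuvwq xthq rkjs uzetg soce vow nrt ywjv uew plzg pfv tdn tja acjmd
Hunk 3: at line 3 remove [xthq,rkjs] add [rru,yrwmq,ospiq] -> 17 lines: wbsml efkj fuvwq rru yrwmq ospiq uzetg soce vow nrt ywjv uew plzg pfv tdn tja acjmd
Hunk 4: at line 10 remove [uew,plzg,pfv] add [ybw,rrw] -> 16 lines: wbsml efkj fuvwq rru yrwmq ospiq uzetg soce vow nrt ywjv ybw rrw tdn tja acjmd
Hunk 5: at line 6 remove [soce,vow,nrt] add [nmnbz] -> 14 lines: wbsml efkj fuvwq rru yrwmq ospiq uzetg nmnbz ywjv ybw rrw tdn tja acjmd
Hunk 6: at line 8 remove [ybw,rrw,tdn] add [phhf,zww] -> 13 lines: wbsml efkj fuvwq rru yrwmq ospiq uzetg nmnbz ywjv phhf zww tja acjmd
Hunk 7: at line 1 remove [efkj] add [zghg,ifunm] -> 14 lines: wbsml zghg ifunm fuvwq rru yrwmq ospiq uzetg nmnbz ywjv phhf zww tja acjmd
Final line 9: nmnbz

Answer: nmnbz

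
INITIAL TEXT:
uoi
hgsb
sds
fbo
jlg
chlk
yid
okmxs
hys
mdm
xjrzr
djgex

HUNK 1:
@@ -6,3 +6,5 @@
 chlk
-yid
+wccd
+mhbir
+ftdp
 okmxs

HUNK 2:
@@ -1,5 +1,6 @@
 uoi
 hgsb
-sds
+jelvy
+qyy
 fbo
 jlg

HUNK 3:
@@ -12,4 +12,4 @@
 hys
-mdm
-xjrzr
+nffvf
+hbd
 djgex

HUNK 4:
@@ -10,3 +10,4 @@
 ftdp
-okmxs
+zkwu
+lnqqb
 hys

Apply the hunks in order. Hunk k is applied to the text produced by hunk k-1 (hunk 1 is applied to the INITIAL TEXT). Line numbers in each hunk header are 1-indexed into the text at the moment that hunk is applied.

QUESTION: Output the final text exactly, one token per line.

Answer: uoi
hgsb
jelvy
qyy
fbo
jlg
chlk
wccd
mhbir
ftdp
zkwu
lnqqb
hys
nffvf
hbd
djgex

Derivation:
Hunk 1: at line 6 remove [yid] add [wccd,mhbir,ftdp] -> 14 lines: uoi hgsb sds fbo jlg chlk wccd mhbir ftdp okmxs hys mdm xjrzr djgex
Hunk 2: at line 1 remove [sds] add [jelvy,qyy] -> 15 lines: uoi hgsb jelvy qyy fbo jlg chlk wccd mhbir ftdp okmxs hys mdm xjrzr djgex
Hunk 3: at line 12 remove [mdm,xjrzr] add [nffvf,hbd] -> 15 lines: uoi hgsb jelvy qyy fbo jlg chlk wccd mhbir ftdp okmxs hys nffvf hbd djgex
Hunk 4: at line 10 remove [okmxs] add [zkwu,lnqqb] -> 16 lines: uoi hgsb jelvy qyy fbo jlg chlk wccd mhbir ftdp zkwu lnqqb hys nffvf hbd djgex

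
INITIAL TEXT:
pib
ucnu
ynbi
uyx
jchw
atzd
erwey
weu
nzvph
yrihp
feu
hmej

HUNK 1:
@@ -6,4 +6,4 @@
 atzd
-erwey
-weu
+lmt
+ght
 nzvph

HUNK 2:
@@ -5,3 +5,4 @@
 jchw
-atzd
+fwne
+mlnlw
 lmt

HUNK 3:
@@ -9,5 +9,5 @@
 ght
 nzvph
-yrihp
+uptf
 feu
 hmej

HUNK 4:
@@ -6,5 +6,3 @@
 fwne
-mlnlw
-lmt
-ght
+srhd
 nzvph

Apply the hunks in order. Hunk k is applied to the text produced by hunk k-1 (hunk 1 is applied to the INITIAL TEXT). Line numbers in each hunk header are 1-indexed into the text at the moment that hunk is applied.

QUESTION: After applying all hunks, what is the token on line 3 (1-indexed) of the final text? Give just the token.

Hunk 1: at line 6 remove [erwey,weu] add [lmt,ght] -> 12 lines: pib ucnu ynbi uyx jchw atzd lmt ght nzvph yrihp feu hmej
Hunk 2: at line 5 remove [atzd] add [fwne,mlnlw] -> 13 lines: pib ucnu ynbi uyx jchw fwne mlnlw lmt ght nzvph yrihp feu hmej
Hunk 3: at line 9 remove [yrihp] add [uptf] -> 13 lines: pib ucnu ynbi uyx jchw fwne mlnlw lmt ght nzvph uptf feu hmej
Hunk 4: at line 6 remove [mlnlw,lmt,ght] add [srhd] -> 11 lines: pib ucnu ynbi uyx jchw fwne srhd nzvph uptf feu hmej
Final line 3: ynbi

Answer: ynbi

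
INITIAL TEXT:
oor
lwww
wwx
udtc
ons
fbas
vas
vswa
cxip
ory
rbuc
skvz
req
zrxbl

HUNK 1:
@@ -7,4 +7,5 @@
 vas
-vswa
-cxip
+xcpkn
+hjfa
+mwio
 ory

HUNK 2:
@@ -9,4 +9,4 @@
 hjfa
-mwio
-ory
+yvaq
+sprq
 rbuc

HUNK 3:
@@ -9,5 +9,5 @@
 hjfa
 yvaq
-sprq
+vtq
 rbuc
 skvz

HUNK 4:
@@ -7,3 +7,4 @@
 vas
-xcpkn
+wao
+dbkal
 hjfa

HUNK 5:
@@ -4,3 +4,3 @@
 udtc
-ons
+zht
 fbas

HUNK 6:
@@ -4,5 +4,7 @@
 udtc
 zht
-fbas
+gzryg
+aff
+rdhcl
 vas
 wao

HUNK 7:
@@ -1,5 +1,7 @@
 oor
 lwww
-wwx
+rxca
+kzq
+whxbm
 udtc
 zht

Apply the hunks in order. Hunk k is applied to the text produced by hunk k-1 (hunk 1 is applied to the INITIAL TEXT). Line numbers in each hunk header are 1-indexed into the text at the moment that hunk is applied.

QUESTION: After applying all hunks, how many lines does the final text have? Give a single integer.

Answer: 20

Derivation:
Hunk 1: at line 7 remove [vswa,cxip] add [xcpkn,hjfa,mwio] -> 15 lines: oor lwww wwx udtc ons fbas vas xcpkn hjfa mwio ory rbuc skvz req zrxbl
Hunk 2: at line 9 remove [mwio,ory] add [yvaq,sprq] -> 15 lines: oor lwww wwx udtc ons fbas vas xcpkn hjfa yvaq sprq rbuc skvz req zrxbl
Hunk 3: at line 9 remove [sprq] add [vtq] -> 15 lines: oor lwww wwx udtc ons fbas vas xcpkn hjfa yvaq vtq rbuc skvz req zrxbl
Hunk 4: at line 7 remove [xcpkn] add [wao,dbkal] -> 16 lines: oor lwww wwx udtc ons fbas vas wao dbkal hjfa yvaq vtq rbuc skvz req zrxbl
Hunk 5: at line 4 remove [ons] add [zht] -> 16 lines: oor lwww wwx udtc zht fbas vas wao dbkal hjfa yvaq vtq rbuc skvz req zrxbl
Hunk 6: at line 4 remove [fbas] add [gzryg,aff,rdhcl] -> 18 lines: oor lwww wwx udtc zht gzryg aff rdhcl vas wao dbkal hjfa yvaq vtq rbuc skvz req zrxbl
Hunk 7: at line 1 remove [wwx] add [rxca,kzq,whxbm] -> 20 lines: oor lwww rxca kzq whxbm udtc zht gzryg aff rdhcl vas wao dbkal hjfa yvaq vtq rbuc skvz req zrxbl
Final line count: 20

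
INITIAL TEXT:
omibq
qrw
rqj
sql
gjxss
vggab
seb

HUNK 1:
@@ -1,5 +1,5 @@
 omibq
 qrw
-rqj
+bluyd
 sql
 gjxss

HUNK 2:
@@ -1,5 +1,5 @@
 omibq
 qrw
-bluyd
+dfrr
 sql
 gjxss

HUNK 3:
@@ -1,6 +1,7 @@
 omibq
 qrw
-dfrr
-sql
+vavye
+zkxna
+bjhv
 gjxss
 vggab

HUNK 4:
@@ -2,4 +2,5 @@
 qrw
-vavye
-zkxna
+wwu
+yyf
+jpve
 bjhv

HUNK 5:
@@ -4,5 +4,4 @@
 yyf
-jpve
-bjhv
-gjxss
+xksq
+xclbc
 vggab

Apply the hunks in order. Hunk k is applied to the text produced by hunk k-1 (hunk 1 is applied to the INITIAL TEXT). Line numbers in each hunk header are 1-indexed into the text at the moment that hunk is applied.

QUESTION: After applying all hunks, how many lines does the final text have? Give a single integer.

Answer: 8

Derivation:
Hunk 1: at line 1 remove [rqj] add [bluyd] -> 7 lines: omibq qrw bluyd sql gjxss vggab seb
Hunk 2: at line 1 remove [bluyd] add [dfrr] -> 7 lines: omibq qrw dfrr sql gjxss vggab seb
Hunk 3: at line 1 remove [dfrr,sql] add [vavye,zkxna,bjhv] -> 8 lines: omibq qrw vavye zkxna bjhv gjxss vggab seb
Hunk 4: at line 2 remove [vavye,zkxna] add [wwu,yyf,jpve] -> 9 lines: omibq qrw wwu yyf jpve bjhv gjxss vggab seb
Hunk 5: at line 4 remove [jpve,bjhv,gjxss] add [xksq,xclbc] -> 8 lines: omibq qrw wwu yyf xksq xclbc vggab seb
Final line count: 8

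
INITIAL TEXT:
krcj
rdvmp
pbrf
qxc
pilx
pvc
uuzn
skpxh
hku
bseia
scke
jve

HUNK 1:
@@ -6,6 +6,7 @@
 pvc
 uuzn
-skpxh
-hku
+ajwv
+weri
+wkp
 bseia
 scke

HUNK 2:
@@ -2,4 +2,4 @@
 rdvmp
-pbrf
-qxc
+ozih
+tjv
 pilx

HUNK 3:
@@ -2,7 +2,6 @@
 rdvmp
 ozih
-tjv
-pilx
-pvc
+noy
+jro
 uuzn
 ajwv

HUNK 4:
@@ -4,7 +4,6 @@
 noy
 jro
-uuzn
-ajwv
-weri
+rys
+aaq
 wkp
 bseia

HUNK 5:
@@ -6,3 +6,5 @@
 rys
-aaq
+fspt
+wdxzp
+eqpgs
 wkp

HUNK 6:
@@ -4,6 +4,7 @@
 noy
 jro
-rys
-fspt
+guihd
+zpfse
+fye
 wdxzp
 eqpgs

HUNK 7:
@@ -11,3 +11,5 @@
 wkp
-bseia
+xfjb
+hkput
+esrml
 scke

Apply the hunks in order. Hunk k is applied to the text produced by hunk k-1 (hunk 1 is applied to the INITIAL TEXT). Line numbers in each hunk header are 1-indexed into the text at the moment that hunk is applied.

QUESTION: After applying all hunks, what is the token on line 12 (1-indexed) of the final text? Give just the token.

Answer: xfjb

Derivation:
Hunk 1: at line 6 remove [skpxh,hku] add [ajwv,weri,wkp] -> 13 lines: krcj rdvmp pbrf qxc pilx pvc uuzn ajwv weri wkp bseia scke jve
Hunk 2: at line 2 remove [pbrf,qxc] add [ozih,tjv] -> 13 lines: krcj rdvmp ozih tjv pilx pvc uuzn ajwv weri wkp bseia scke jve
Hunk 3: at line 2 remove [tjv,pilx,pvc] add [noy,jro] -> 12 lines: krcj rdvmp ozih noy jro uuzn ajwv weri wkp bseia scke jve
Hunk 4: at line 4 remove [uuzn,ajwv,weri] add [rys,aaq] -> 11 lines: krcj rdvmp ozih noy jro rys aaq wkp bseia scke jve
Hunk 5: at line 6 remove [aaq] add [fspt,wdxzp,eqpgs] -> 13 lines: krcj rdvmp ozih noy jro rys fspt wdxzp eqpgs wkp bseia scke jve
Hunk 6: at line 4 remove [rys,fspt] add [guihd,zpfse,fye] -> 14 lines: krcj rdvmp ozih noy jro guihd zpfse fye wdxzp eqpgs wkp bseia scke jve
Hunk 7: at line 11 remove [bseia] add [xfjb,hkput,esrml] -> 16 lines: krcj rdvmp ozih noy jro guihd zpfse fye wdxzp eqpgs wkp xfjb hkput esrml scke jve
Final line 12: xfjb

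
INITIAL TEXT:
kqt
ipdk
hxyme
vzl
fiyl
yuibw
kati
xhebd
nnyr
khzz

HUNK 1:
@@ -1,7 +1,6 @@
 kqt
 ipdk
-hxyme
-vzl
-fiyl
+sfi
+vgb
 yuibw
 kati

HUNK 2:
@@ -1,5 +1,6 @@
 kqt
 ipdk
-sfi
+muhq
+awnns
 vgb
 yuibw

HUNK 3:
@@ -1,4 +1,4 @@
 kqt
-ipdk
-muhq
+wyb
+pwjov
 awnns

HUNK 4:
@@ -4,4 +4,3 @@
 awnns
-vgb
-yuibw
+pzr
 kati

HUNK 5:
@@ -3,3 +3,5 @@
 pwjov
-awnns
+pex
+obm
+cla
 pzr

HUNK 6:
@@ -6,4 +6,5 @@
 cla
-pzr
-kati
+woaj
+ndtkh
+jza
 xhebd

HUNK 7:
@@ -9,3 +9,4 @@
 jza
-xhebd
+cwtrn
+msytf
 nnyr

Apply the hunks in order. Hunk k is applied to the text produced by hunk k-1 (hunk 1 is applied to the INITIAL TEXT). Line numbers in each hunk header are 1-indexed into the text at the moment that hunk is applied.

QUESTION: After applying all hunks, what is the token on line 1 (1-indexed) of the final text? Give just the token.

Answer: kqt

Derivation:
Hunk 1: at line 1 remove [hxyme,vzl,fiyl] add [sfi,vgb] -> 9 lines: kqt ipdk sfi vgb yuibw kati xhebd nnyr khzz
Hunk 2: at line 1 remove [sfi] add [muhq,awnns] -> 10 lines: kqt ipdk muhq awnns vgb yuibw kati xhebd nnyr khzz
Hunk 3: at line 1 remove [ipdk,muhq] add [wyb,pwjov] -> 10 lines: kqt wyb pwjov awnns vgb yuibw kati xhebd nnyr khzz
Hunk 4: at line 4 remove [vgb,yuibw] add [pzr] -> 9 lines: kqt wyb pwjov awnns pzr kati xhebd nnyr khzz
Hunk 5: at line 3 remove [awnns] add [pex,obm,cla] -> 11 lines: kqt wyb pwjov pex obm cla pzr kati xhebd nnyr khzz
Hunk 6: at line 6 remove [pzr,kati] add [woaj,ndtkh,jza] -> 12 lines: kqt wyb pwjov pex obm cla woaj ndtkh jza xhebd nnyr khzz
Hunk 7: at line 9 remove [xhebd] add [cwtrn,msytf] -> 13 lines: kqt wyb pwjov pex obm cla woaj ndtkh jza cwtrn msytf nnyr khzz
Final line 1: kqt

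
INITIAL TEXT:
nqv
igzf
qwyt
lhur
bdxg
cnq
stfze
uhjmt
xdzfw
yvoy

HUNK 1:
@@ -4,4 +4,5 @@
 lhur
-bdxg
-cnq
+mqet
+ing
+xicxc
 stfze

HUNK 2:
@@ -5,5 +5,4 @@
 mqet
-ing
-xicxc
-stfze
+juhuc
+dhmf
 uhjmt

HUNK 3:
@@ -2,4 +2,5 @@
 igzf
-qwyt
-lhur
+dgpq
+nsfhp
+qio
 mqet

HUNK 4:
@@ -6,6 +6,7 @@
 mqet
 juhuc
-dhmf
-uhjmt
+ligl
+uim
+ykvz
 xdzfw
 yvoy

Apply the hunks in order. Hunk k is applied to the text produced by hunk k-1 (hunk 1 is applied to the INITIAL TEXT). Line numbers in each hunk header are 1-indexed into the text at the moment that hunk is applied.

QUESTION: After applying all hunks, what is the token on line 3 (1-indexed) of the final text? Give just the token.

Hunk 1: at line 4 remove [bdxg,cnq] add [mqet,ing,xicxc] -> 11 lines: nqv igzf qwyt lhur mqet ing xicxc stfze uhjmt xdzfw yvoy
Hunk 2: at line 5 remove [ing,xicxc,stfze] add [juhuc,dhmf] -> 10 lines: nqv igzf qwyt lhur mqet juhuc dhmf uhjmt xdzfw yvoy
Hunk 3: at line 2 remove [qwyt,lhur] add [dgpq,nsfhp,qio] -> 11 lines: nqv igzf dgpq nsfhp qio mqet juhuc dhmf uhjmt xdzfw yvoy
Hunk 4: at line 6 remove [dhmf,uhjmt] add [ligl,uim,ykvz] -> 12 lines: nqv igzf dgpq nsfhp qio mqet juhuc ligl uim ykvz xdzfw yvoy
Final line 3: dgpq

Answer: dgpq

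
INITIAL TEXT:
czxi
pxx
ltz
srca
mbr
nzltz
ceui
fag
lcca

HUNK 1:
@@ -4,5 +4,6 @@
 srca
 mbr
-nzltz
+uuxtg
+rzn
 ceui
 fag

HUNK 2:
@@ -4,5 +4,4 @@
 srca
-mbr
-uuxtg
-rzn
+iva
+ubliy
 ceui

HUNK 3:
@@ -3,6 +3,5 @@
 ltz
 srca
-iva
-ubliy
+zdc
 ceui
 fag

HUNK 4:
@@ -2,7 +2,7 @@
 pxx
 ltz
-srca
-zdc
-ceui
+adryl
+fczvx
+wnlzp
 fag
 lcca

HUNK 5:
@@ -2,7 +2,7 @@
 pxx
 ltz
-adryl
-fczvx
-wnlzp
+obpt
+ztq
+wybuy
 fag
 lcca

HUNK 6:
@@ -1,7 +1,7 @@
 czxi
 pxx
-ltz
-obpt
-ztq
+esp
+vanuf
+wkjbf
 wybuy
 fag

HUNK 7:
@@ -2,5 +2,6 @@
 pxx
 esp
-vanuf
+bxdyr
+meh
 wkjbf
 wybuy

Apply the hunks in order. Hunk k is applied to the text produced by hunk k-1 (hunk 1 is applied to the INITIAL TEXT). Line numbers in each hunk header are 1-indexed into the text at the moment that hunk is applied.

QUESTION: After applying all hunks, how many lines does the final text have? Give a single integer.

Hunk 1: at line 4 remove [nzltz] add [uuxtg,rzn] -> 10 lines: czxi pxx ltz srca mbr uuxtg rzn ceui fag lcca
Hunk 2: at line 4 remove [mbr,uuxtg,rzn] add [iva,ubliy] -> 9 lines: czxi pxx ltz srca iva ubliy ceui fag lcca
Hunk 3: at line 3 remove [iva,ubliy] add [zdc] -> 8 lines: czxi pxx ltz srca zdc ceui fag lcca
Hunk 4: at line 2 remove [srca,zdc,ceui] add [adryl,fczvx,wnlzp] -> 8 lines: czxi pxx ltz adryl fczvx wnlzp fag lcca
Hunk 5: at line 2 remove [adryl,fczvx,wnlzp] add [obpt,ztq,wybuy] -> 8 lines: czxi pxx ltz obpt ztq wybuy fag lcca
Hunk 6: at line 1 remove [ltz,obpt,ztq] add [esp,vanuf,wkjbf] -> 8 lines: czxi pxx esp vanuf wkjbf wybuy fag lcca
Hunk 7: at line 2 remove [vanuf] add [bxdyr,meh] -> 9 lines: czxi pxx esp bxdyr meh wkjbf wybuy fag lcca
Final line count: 9

Answer: 9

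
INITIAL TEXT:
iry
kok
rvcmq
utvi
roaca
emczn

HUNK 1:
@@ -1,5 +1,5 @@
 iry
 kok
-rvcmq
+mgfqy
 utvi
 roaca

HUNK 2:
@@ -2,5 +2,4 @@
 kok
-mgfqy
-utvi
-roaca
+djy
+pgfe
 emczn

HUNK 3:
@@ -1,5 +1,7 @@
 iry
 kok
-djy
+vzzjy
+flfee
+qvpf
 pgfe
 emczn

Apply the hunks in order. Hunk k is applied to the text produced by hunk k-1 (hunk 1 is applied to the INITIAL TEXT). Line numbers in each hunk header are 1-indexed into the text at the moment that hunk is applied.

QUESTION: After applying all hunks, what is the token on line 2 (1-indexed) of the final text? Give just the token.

Hunk 1: at line 1 remove [rvcmq] add [mgfqy] -> 6 lines: iry kok mgfqy utvi roaca emczn
Hunk 2: at line 2 remove [mgfqy,utvi,roaca] add [djy,pgfe] -> 5 lines: iry kok djy pgfe emczn
Hunk 3: at line 1 remove [djy] add [vzzjy,flfee,qvpf] -> 7 lines: iry kok vzzjy flfee qvpf pgfe emczn
Final line 2: kok

Answer: kok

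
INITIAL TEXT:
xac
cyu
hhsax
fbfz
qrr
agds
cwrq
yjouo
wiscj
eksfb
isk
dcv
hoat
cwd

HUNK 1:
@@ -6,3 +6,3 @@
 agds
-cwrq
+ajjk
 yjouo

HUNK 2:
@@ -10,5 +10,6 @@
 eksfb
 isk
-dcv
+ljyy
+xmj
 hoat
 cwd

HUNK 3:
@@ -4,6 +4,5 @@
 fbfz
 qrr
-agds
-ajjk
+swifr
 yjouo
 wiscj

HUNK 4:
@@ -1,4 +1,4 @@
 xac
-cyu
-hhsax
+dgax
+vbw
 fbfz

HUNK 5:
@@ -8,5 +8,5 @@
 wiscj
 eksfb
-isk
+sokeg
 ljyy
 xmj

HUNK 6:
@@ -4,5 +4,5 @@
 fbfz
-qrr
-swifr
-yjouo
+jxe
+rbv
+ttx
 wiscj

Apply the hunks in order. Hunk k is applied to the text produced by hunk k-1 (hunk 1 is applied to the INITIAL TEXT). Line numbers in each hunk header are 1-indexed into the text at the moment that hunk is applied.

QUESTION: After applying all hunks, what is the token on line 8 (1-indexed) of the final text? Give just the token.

Answer: wiscj

Derivation:
Hunk 1: at line 6 remove [cwrq] add [ajjk] -> 14 lines: xac cyu hhsax fbfz qrr agds ajjk yjouo wiscj eksfb isk dcv hoat cwd
Hunk 2: at line 10 remove [dcv] add [ljyy,xmj] -> 15 lines: xac cyu hhsax fbfz qrr agds ajjk yjouo wiscj eksfb isk ljyy xmj hoat cwd
Hunk 3: at line 4 remove [agds,ajjk] add [swifr] -> 14 lines: xac cyu hhsax fbfz qrr swifr yjouo wiscj eksfb isk ljyy xmj hoat cwd
Hunk 4: at line 1 remove [cyu,hhsax] add [dgax,vbw] -> 14 lines: xac dgax vbw fbfz qrr swifr yjouo wiscj eksfb isk ljyy xmj hoat cwd
Hunk 5: at line 8 remove [isk] add [sokeg] -> 14 lines: xac dgax vbw fbfz qrr swifr yjouo wiscj eksfb sokeg ljyy xmj hoat cwd
Hunk 6: at line 4 remove [qrr,swifr,yjouo] add [jxe,rbv,ttx] -> 14 lines: xac dgax vbw fbfz jxe rbv ttx wiscj eksfb sokeg ljyy xmj hoat cwd
Final line 8: wiscj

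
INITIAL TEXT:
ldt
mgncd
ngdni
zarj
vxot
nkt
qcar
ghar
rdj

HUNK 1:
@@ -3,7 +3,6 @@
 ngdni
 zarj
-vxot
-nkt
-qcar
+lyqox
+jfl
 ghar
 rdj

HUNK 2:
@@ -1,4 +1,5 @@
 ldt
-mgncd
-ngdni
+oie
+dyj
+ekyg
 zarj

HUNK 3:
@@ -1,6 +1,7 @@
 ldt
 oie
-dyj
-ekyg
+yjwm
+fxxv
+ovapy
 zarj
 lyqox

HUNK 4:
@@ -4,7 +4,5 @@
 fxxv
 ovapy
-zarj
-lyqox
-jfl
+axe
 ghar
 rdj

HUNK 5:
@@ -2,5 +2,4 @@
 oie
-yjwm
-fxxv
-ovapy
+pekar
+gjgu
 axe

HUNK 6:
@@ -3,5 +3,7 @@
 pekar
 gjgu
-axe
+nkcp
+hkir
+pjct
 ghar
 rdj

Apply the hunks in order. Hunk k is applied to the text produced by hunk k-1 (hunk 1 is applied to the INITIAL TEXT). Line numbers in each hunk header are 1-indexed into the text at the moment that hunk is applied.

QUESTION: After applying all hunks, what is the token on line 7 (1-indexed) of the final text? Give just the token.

Answer: pjct

Derivation:
Hunk 1: at line 3 remove [vxot,nkt,qcar] add [lyqox,jfl] -> 8 lines: ldt mgncd ngdni zarj lyqox jfl ghar rdj
Hunk 2: at line 1 remove [mgncd,ngdni] add [oie,dyj,ekyg] -> 9 lines: ldt oie dyj ekyg zarj lyqox jfl ghar rdj
Hunk 3: at line 1 remove [dyj,ekyg] add [yjwm,fxxv,ovapy] -> 10 lines: ldt oie yjwm fxxv ovapy zarj lyqox jfl ghar rdj
Hunk 4: at line 4 remove [zarj,lyqox,jfl] add [axe] -> 8 lines: ldt oie yjwm fxxv ovapy axe ghar rdj
Hunk 5: at line 2 remove [yjwm,fxxv,ovapy] add [pekar,gjgu] -> 7 lines: ldt oie pekar gjgu axe ghar rdj
Hunk 6: at line 3 remove [axe] add [nkcp,hkir,pjct] -> 9 lines: ldt oie pekar gjgu nkcp hkir pjct ghar rdj
Final line 7: pjct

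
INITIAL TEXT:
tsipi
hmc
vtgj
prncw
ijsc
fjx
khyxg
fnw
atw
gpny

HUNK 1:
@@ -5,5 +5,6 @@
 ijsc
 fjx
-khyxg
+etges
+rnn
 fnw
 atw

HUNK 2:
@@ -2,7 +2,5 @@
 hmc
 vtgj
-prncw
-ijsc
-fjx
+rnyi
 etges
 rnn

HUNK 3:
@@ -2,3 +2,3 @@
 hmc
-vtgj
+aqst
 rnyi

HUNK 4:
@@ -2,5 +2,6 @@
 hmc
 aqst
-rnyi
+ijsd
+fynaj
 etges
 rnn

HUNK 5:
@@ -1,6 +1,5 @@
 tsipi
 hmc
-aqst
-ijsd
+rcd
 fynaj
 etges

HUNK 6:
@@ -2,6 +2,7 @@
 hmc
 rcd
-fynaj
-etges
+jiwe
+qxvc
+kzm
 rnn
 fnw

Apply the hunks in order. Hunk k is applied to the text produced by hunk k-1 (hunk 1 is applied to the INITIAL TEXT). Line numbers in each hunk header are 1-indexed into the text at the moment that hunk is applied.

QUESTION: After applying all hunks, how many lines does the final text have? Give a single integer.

Hunk 1: at line 5 remove [khyxg] add [etges,rnn] -> 11 lines: tsipi hmc vtgj prncw ijsc fjx etges rnn fnw atw gpny
Hunk 2: at line 2 remove [prncw,ijsc,fjx] add [rnyi] -> 9 lines: tsipi hmc vtgj rnyi etges rnn fnw atw gpny
Hunk 3: at line 2 remove [vtgj] add [aqst] -> 9 lines: tsipi hmc aqst rnyi etges rnn fnw atw gpny
Hunk 4: at line 2 remove [rnyi] add [ijsd,fynaj] -> 10 lines: tsipi hmc aqst ijsd fynaj etges rnn fnw atw gpny
Hunk 5: at line 1 remove [aqst,ijsd] add [rcd] -> 9 lines: tsipi hmc rcd fynaj etges rnn fnw atw gpny
Hunk 6: at line 2 remove [fynaj,etges] add [jiwe,qxvc,kzm] -> 10 lines: tsipi hmc rcd jiwe qxvc kzm rnn fnw atw gpny
Final line count: 10

Answer: 10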